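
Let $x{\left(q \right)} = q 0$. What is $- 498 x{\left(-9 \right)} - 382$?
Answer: $-382$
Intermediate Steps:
$x{\left(q \right)} = 0$
$- 498 x{\left(-9 \right)} - 382 = \left(-498\right) 0 - 382 = 0 - 382 = -382$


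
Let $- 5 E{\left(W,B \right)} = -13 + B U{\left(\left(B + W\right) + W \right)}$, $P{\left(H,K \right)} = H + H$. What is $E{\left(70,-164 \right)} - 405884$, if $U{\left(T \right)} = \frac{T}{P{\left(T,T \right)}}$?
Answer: $-405865$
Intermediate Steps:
$P{\left(H,K \right)} = 2 H$
$U{\left(T \right)} = \frac{1}{2}$ ($U{\left(T \right)} = \frac{T}{2 T} = T \frac{1}{2 T} = \frac{1}{2}$)
$E{\left(W,B \right)} = \frac{13}{5} - \frac{B}{10}$ ($E{\left(W,B \right)} = - \frac{-13 + B \frac{1}{2}}{5} = - \frac{-13 + \frac{B}{2}}{5} = \frac{13}{5} - \frac{B}{10}$)
$E{\left(70,-164 \right)} - 405884 = \left(\frac{13}{5} - - \frac{82}{5}\right) - 405884 = \left(\frac{13}{5} + \frac{82}{5}\right) - 405884 = 19 - 405884 = -405865$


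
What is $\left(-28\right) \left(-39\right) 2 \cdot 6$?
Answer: $13104$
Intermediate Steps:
$\left(-28\right) \left(-39\right) 2 \cdot 6 = 1092 \cdot 12 = 13104$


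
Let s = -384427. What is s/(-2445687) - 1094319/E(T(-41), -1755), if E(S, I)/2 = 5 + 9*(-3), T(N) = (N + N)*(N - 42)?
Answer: 2676378666941/107610228 ≈ 24871.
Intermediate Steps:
T(N) = 2*N*(-42 + N) (T(N) = (2*N)*(-42 + N) = 2*N*(-42 + N))
E(S, I) = -44 (E(S, I) = 2*(5 + 9*(-3)) = 2*(5 - 27) = 2*(-22) = -44)
s/(-2445687) - 1094319/E(T(-41), -1755) = -384427/(-2445687) - 1094319/(-44) = -384427*(-1/2445687) - 1094319*(-1/44) = 384427/2445687 + 1094319/44 = 2676378666941/107610228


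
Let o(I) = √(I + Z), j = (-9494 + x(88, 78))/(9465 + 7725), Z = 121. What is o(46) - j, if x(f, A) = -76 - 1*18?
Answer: 1598/2865 + √167 ≈ 13.481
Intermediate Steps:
x(f, A) = -94 (x(f, A) = -76 - 18 = -94)
j = -1598/2865 (j = (-9494 - 94)/(9465 + 7725) = -9588/17190 = -9588*1/17190 = -1598/2865 ≈ -0.55777)
o(I) = √(121 + I) (o(I) = √(I + 121) = √(121 + I))
o(46) - j = √(121 + 46) - 1*(-1598/2865) = √167 + 1598/2865 = 1598/2865 + √167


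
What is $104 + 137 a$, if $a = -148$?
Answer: $-20172$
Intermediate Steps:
$104 + 137 a = 104 + 137 \left(-148\right) = 104 - 20276 = -20172$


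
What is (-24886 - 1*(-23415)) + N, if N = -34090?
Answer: -35561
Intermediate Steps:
(-24886 - 1*(-23415)) + N = (-24886 - 1*(-23415)) - 34090 = (-24886 + 23415) - 34090 = -1471 - 34090 = -35561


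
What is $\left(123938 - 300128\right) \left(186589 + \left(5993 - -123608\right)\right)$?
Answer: $-55709516100$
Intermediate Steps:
$\left(123938 - 300128\right) \left(186589 + \left(5993 - -123608\right)\right) = - 176190 \left(186589 + \left(5993 + 123608\right)\right) = - 176190 \left(186589 + 129601\right) = \left(-176190\right) 316190 = -55709516100$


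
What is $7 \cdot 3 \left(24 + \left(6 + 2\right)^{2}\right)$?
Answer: $1848$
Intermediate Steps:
$7 \cdot 3 \left(24 + \left(6 + 2\right)^{2}\right) = 21 \left(24 + 8^{2}\right) = 21 \left(24 + 64\right) = 21 \cdot 88 = 1848$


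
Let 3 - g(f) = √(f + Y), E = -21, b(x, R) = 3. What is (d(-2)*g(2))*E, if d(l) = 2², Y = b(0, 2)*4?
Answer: -252 + 84*√14 ≈ 62.299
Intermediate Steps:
Y = 12 (Y = 3*4 = 12)
g(f) = 3 - √(12 + f) (g(f) = 3 - √(f + 12) = 3 - √(12 + f))
d(l) = 4
(d(-2)*g(2))*E = (4*(3 - √(12 + 2)))*(-21) = (4*(3 - √14))*(-21) = (12 - 4*√14)*(-21) = -252 + 84*√14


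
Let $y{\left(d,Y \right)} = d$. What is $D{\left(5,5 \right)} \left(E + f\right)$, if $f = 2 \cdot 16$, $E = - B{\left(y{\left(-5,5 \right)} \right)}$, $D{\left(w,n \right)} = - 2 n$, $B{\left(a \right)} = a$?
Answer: $-370$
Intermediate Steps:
$E = 5$ ($E = \left(-1\right) \left(-5\right) = 5$)
$f = 32$
$D{\left(5,5 \right)} \left(E + f\right) = \left(-2\right) 5 \left(5 + 32\right) = \left(-10\right) 37 = -370$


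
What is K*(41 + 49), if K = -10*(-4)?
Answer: 3600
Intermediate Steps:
K = 40
K*(41 + 49) = 40*(41 + 49) = 40*90 = 3600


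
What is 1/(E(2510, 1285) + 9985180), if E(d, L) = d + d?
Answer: 1/9990200 ≈ 1.0010e-7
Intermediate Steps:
E(d, L) = 2*d
1/(E(2510, 1285) + 9985180) = 1/(2*2510 + 9985180) = 1/(5020 + 9985180) = 1/9990200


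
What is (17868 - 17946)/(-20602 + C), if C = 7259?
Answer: 78/13343 ≈ 0.0058458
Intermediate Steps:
(17868 - 17946)/(-20602 + C) = (17868 - 17946)/(-20602 + 7259) = -78/(-13343) = -78*(-1/13343) = 78/13343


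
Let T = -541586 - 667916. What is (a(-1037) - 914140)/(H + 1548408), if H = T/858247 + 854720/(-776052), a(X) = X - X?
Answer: -76107217146691770/128913331447991801 ≈ -0.59037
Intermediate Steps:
T = -1209502
a(X) = 0
H = -418049330486/166511075211 (H = -1209502/858247 + 854720/(-776052) = -1209502*1/858247 + 854720*(-1/776052) = -1209502/858247 - 213680/194013 = -418049330486/166511075211 ≈ -2.5106)
(a(-1037) - 914140)/(H + 1548408) = (0 - 914140)/(-418049330486/166511075211 + 1548408) = -914140/257826662895983602/166511075211 = -914140*166511075211/257826662895983602 = -76107217146691770/128913331447991801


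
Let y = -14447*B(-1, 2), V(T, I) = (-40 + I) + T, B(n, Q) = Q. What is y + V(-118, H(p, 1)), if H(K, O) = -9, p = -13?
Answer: -29061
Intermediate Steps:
V(T, I) = -40 + I + T
y = -28894 (y = -14447*2 = -28894)
y + V(-118, H(p, 1)) = -28894 + (-40 - 9 - 118) = -28894 - 167 = -29061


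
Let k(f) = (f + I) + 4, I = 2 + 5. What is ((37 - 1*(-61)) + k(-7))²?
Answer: 10404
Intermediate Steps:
I = 7
k(f) = 11 + f (k(f) = (f + 7) + 4 = (7 + f) + 4 = 11 + f)
((37 - 1*(-61)) + k(-7))² = ((37 - 1*(-61)) + (11 - 7))² = ((37 + 61) + 4)² = (98 + 4)² = 102² = 10404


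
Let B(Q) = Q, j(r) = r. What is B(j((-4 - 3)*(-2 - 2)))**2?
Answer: 784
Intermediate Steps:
B(j((-4 - 3)*(-2 - 2)))**2 = ((-4 - 3)*(-2 - 2))**2 = (-7*(-4))**2 = 28**2 = 784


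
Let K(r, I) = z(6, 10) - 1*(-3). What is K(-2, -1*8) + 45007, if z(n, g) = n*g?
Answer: 45070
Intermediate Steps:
z(n, g) = g*n
K(r, I) = 63 (K(r, I) = 10*6 - 1*(-3) = 60 + 3 = 63)
K(-2, -1*8) + 45007 = 63 + 45007 = 45070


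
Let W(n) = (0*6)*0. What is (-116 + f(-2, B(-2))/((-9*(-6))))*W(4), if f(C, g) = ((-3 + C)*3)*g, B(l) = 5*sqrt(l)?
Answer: 0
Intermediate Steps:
f(C, g) = g*(-9 + 3*C) (f(C, g) = (-9 + 3*C)*g = g*(-9 + 3*C))
W(n) = 0 (W(n) = 0*0 = 0)
(-116 + f(-2, B(-2))/((-9*(-6))))*W(4) = (-116 + (3*(5*sqrt(-2))*(-3 - 2))/((-9*(-6))))*0 = (-116 + (3*(5*(I*sqrt(2)))*(-5))/54)*0 = (-116 + (3*(5*I*sqrt(2))*(-5))*(1/54))*0 = (-116 - 75*I*sqrt(2)*(1/54))*0 = (-116 - 25*I*sqrt(2)/18)*0 = 0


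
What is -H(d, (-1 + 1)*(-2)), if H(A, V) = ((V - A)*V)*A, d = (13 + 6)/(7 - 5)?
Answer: 0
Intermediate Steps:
d = 19/2 ≈ 9.5000
H(A, V) = A*V*(V - A) (H(A, V) = (V*(V - A))*A = A*V*(V - A))
-H(d, (-1 + 1)*(-2)) = -19*(-1 + 1)*(-2)*((-1 + 1)*(-2) - 1*19/2)/2 = -19*0*(-2)*(0*(-2) - 19/2)/2 = -19*0*(0 - 19/2)/2 = -19*0*(-19)/(2*2) = -1*0 = 0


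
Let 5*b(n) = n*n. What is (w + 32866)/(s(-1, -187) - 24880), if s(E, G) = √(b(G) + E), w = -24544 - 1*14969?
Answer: 206721700/773759259 + 6647*√43705/1547518518 ≈ 0.26806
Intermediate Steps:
b(n) = n²/5 (b(n) = (n*n)/5 = n²/5)
w = -39513 (w = -24544 - 14969 = -39513)
s(E, G) = √(E + G²/5) (s(E, G) = √(G²/5 + E) = √(E + G²/5))
(w + 32866)/(s(-1, -187) - 24880) = (-39513 + 32866)/(√(5*(-187)² + 25*(-1))/5 - 24880) = -6647/(√(5*34969 - 25)/5 - 24880) = -6647/(√(174845 - 25)/5 - 24880) = -6647/(√174820/5 - 24880) = -6647/((2*√43705)/5 - 24880) = -6647/(2*√43705/5 - 24880) = -6647/(-24880 + 2*√43705/5)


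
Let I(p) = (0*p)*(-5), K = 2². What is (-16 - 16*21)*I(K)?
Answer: 0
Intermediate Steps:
K = 4
I(p) = 0 (I(p) = 0*(-5) = 0)
(-16 - 16*21)*I(K) = (-16 - 16*21)*0 = (-16 - 336)*0 = -352*0 = 0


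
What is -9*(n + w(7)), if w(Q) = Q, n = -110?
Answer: 927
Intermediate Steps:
-9*(n + w(7)) = -9*(-110 + 7) = -9*(-103) = 927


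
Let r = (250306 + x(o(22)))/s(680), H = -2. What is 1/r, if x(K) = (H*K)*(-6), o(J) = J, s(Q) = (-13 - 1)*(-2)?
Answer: 14/125285 ≈ 0.00011175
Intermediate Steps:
s(Q) = 28 (s(Q) = -14*(-2) = 28)
x(K) = 12*K (x(K) = -2*K*(-6) = 12*K)
r = 125285/14 (r = (250306 + 12*22)/28 = (250306 + 264)*(1/28) = 250570*(1/28) = 125285/14 ≈ 8948.9)
1/r = 1/(125285/14) = 14/125285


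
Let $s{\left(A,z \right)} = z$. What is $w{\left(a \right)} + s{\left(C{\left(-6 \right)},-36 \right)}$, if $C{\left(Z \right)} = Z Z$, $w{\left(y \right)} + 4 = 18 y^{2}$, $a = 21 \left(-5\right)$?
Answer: $198410$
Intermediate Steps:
$a = -105$
$w{\left(y \right)} = -4 + 18 y^{2}$
$C{\left(Z \right)} = Z^{2}$
$w{\left(a \right)} + s{\left(C{\left(-6 \right)},-36 \right)} = \left(-4 + 18 \left(-105\right)^{2}\right) - 36 = \left(-4 + 18 \cdot 11025\right) - 36 = \left(-4 + 198450\right) - 36 = 198446 - 36 = 198410$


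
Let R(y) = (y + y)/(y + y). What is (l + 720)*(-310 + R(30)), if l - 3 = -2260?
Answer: 474933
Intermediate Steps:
l = -2257 (l = 3 - 2260 = -2257)
R(y) = 1 (R(y) = (2*y)/((2*y)) = (2*y)*(1/(2*y)) = 1)
(l + 720)*(-310 + R(30)) = (-2257 + 720)*(-310 + 1) = -1537*(-309) = 474933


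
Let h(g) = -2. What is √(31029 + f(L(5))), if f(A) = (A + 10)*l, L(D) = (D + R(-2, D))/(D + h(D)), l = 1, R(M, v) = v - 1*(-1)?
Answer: 2*√69846/3 ≈ 176.19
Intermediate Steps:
R(M, v) = 1 + v (R(M, v) = v + 1 = 1 + v)
L(D) = (1 + 2*D)/(-2 + D) (L(D) = (D + (1 + D))/(D - 2) = (1 + 2*D)/(-2 + D))
f(A) = 10 + A (f(A) = (A + 10)*1 = (10 + A)*1 = 10 + A)
√(31029 + f(L(5))) = √(31029 + (10 + (1 + 2*5)/(-2 + 5))) = √(31029 + (10 + (1 + 10)/3)) = √(31029 + (10 + (⅓)*11)) = √(31029 + (10 + 11/3)) = √(31029 + 41/3) = √(93128/3) = 2*√69846/3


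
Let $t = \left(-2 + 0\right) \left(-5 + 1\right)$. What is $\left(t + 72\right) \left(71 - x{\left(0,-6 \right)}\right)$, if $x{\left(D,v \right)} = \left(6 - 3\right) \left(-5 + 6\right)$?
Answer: $5440$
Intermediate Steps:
$x{\left(D,v \right)} = 3$ ($x{\left(D,v \right)} = 3 \cdot 1 = 3$)
$t = 8$ ($t = \left(-2\right) \left(-4\right) = 8$)
$\left(t + 72\right) \left(71 - x{\left(0,-6 \right)}\right) = \left(8 + 72\right) \left(71 - 3\right) = 80 \left(71 - 3\right) = 80 \cdot 68 = 5440$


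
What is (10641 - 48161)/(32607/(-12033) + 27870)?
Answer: -50164240/37258567 ≈ -1.3464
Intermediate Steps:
(10641 - 48161)/(32607/(-12033) + 27870) = -37520/(32607*(-1/12033) + 27870) = -37520/(-3623/1337 + 27870) = -37520/37258567/1337 = -37520*1337/37258567 = -50164240/37258567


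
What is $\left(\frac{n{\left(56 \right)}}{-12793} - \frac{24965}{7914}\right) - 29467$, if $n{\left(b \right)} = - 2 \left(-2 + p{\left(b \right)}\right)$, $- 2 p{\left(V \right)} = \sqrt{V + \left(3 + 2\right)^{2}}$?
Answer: $- \frac{2983670593661}{101243802} \approx -29470.0$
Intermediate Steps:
$p{\left(V \right)} = - \frac{\sqrt{25 + V}}{2}$ ($p{\left(V \right)} = - \frac{\sqrt{V + \left(3 + 2\right)^{2}}}{2} = - \frac{\sqrt{V + 5^{2}}}{2} = - \frac{\sqrt{V + 25}}{2} = - \frac{\sqrt{25 + V}}{2}$)
$n{\left(b \right)} = 4 + \sqrt{25 + b}$ ($n{\left(b \right)} = - 2 \left(-2 - \frac{\sqrt{25 + b}}{2}\right) = 4 + \sqrt{25 + b}$)
$\left(\frac{n{\left(56 \right)}}{-12793} - \frac{24965}{7914}\right) - 29467 = \left(\frac{4 + \sqrt{25 + 56}}{-12793} - \frac{24965}{7914}\right) - 29467 = \left(\left(4 + \sqrt{81}\right) \left(- \frac{1}{12793}\right) - \frac{24965}{7914}\right) - 29467 = \left(\left(4 + 9\right) \left(- \frac{1}{12793}\right) - \frac{24965}{7914}\right) - 29467 = \left(13 \left(- \frac{1}{12793}\right) - \frac{24965}{7914}\right) - 29467 = \left(- \frac{13}{12793} - \frac{24965}{7914}\right) - 29467 = - \frac{319480127}{101243802} - 29467 = - \frac{2983670593661}{101243802}$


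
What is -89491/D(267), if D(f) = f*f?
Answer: -89491/71289 ≈ -1.2553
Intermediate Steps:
D(f) = f²
-89491/D(267) = -89491/(267²) = -89491/71289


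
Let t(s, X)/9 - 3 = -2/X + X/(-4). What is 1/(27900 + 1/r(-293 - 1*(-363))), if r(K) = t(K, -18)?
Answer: 137/3822302 ≈ 3.5842e-5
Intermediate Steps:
t(s, X) = 27 - 18/X - 9*X/4 (t(s, X) = 27 + 9*(-2/X + X/(-4)) = 27 + 9*(-2/X + X*(-¼)) = 27 + 9*(-2/X - X/4) = 27 + (-18/X - 9*X/4) = 27 - 18/X - 9*X/4)
r(K) = 137/2 (r(K) = 27 - 18/(-18) - 9/4*(-18) = 27 - 18*(-1/18) + 81/2 = 27 + 1 + 81/2 = 137/2)
1/(27900 + 1/r(-293 - 1*(-363))) = 1/(27900 + 1/(137/2)) = 1/(27900 + 2/137) = 1/(3822302/137) = 137/3822302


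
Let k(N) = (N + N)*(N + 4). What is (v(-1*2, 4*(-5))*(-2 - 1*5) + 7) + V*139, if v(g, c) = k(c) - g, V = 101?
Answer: 9552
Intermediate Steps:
k(N) = 2*N*(4 + N) (k(N) = (2*N)*(4 + N) = 2*N*(4 + N))
v(g, c) = -g + 2*c*(4 + c) (v(g, c) = 2*c*(4 + c) - g = -g + 2*c*(4 + c))
(v(-1*2, 4*(-5))*(-2 - 1*5) + 7) + V*139 = ((-(-1)*2 + 2*(4*(-5))*(4 + 4*(-5)))*(-2 - 1*5) + 7) + 101*139 = ((-1*(-2) + 2*(-20)*(4 - 20))*(-2 - 5) + 7) + 14039 = ((2 + 2*(-20)*(-16))*(-7) + 7) + 14039 = ((2 + 640)*(-7) + 7) + 14039 = (642*(-7) + 7) + 14039 = (-4494 + 7) + 14039 = -4487 + 14039 = 9552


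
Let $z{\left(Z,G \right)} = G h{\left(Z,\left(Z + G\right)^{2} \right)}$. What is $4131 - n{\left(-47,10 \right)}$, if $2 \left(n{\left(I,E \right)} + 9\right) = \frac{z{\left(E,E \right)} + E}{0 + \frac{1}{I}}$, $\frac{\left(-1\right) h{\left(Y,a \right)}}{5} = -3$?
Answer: $7900$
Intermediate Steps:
$h{\left(Y,a \right)} = 15$ ($h{\left(Y,a \right)} = \left(-5\right) \left(-3\right) = 15$)
$z{\left(Z,G \right)} = 15 G$ ($z{\left(Z,G \right)} = G 15 = 15 G$)
$n{\left(I,E \right)} = -9 + 8 E I$ ($n{\left(I,E \right)} = -9 + \frac{\left(15 E + E\right) \frac{1}{0 + \frac{1}{I}}}{2} = -9 + \frac{16 E \frac{1}{\frac{1}{I}}}{2} = -9 + \frac{16 E I}{2} = -9 + 8 E I$)
$4131 - n{\left(-47,10 \right)} = 4131 - \left(-9 + 8 \cdot 10 \left(-47\right)\right) = 4131 - \left(-9 - 3760\right) = 4131 - -3769 = 4131 + 3769 = 7900$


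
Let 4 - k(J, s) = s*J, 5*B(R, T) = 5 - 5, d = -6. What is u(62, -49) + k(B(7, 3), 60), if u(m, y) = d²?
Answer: 40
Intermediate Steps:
u(m, y) = 36 (u(m, y) = (-6)² = 36)
B(R, T) = 0 (B(R, T) = (5 - 5)/5 = (⅕)*0 = 0)
k(J, s) = 4 - J*s (k(J, s) = 4 - s*J = 4 - J*s)
u(62, -49) + k(B(7, 3), 60) = 36 + (4 - 1*0*60) = 36 + (4 + 0) = 36 + 4 = 40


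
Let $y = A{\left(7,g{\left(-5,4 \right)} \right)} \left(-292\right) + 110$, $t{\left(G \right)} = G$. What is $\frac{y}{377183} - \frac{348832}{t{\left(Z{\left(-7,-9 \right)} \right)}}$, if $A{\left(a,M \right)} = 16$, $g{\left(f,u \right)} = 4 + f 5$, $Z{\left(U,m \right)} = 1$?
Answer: $- \frac{131573504818}{377183} \approx -3.4883 \cdot 10^{5}$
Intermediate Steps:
$g{\left(f,u \right)} = 4 + 5 f$
$y = -4562$ ($y = 16 \left(-292\right) + 110 = -4672 + 110 = -4562$)
$\frac{y}{377183} - \frac{348832}{t{\left(Z{\left(-7,-9 \right)} \right)}} = - \frac{4562}{377183} - \frac{348832}{1} = \left(-4562\right) \frac{1}{377183} - 348832 = - \frac{4562}{377183} - 348832 = - \frac{131573504818}{377183}$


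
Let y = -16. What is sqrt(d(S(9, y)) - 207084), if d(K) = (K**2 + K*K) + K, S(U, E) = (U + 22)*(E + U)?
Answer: I*sqrt(113123) ≈ 336.34*I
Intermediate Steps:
S(U, E) = (22 + U)*(E + U)
d(K) = K + 2*K**2 (d(K) = (K**2 + K**2) + K = 2*K**2 + K = K + 2*K**2)
sqrt(d(S(9, y)) - 207084) = sqrt((9**2 + 22*(-16) + 22*9 - 16*9)*(1 + 2*(9**2 + 22*(-16) + 22*9 - 16*9)) - 207084) = sqrt((81 - 352 + 198 - 144)*(1 + 2*(81 - 352 + 198 - 144)) - 207084) = sqrt(-217*(1 + 2*(-217)) - 207084) = sqrt(-217*(1 - 434) - 207084) = sqrt(-217*(-433) - 207084) = sqrt(93961 - 207084) = sqrt(-113123) = I*sqrt(113123)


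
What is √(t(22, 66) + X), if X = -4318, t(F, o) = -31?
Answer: I*√4349 ≈ 65.947*I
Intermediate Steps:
√(t(22, 66) + X) = √(-31 - 4318) = √(-4349) = I*√4349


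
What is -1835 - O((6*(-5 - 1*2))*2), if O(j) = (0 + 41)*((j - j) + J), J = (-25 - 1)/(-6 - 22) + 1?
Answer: -26797/14 ≈ -1914.1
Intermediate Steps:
J = 27/14 (J = -26/(-28) + 1 = -26*(-1/28) + 1 = 13/14 + 1 = 27/14 ≈ 1.9286)
O(j) = 1107/14 (O(j) = (0 + 41)*((j - j) + 27/14) = 41*(0 + 27/14) = 41*(27/14) = 1107/14)
-1835 - O((6*(-5 - 1*2))*2) = -1835 - 1*1107/14 = -1835 - 1107/14 = -26797/14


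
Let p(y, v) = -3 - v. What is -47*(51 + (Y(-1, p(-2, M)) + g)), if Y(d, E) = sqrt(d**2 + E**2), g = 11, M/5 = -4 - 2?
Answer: -2914 - 47*sqrt(730) ≈ -4183.9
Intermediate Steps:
M = -30 (M = 5*(-4 - 2) = 5*(-6) = -30)
Y(d, E) = sqrt(E**2 + d**2)
-47*(51 + (Y(-1, p(-2, M)) + g)) = -47*(51 + (sqrt((-3 - 1*(-30))**2 + (-1)**2) + 11)) = -47*(51 + (sqrt((-3 + 30)**2 + 1) + 11)) = -47*(51 + (sqrt(27**2 + 1) + 11)) = -47*(51 + (sqrt(729 + 1) + 11)) = -47*(51 + (sqrt(730) + 11)) = -47*(51 + (11 + sqrt(730))) = -47*(62 + sqrt(730)) = -2914 - 47*sqrt(730)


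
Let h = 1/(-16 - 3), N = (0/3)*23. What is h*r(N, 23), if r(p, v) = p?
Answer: 0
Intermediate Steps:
N = 0 (N = (0*(⅓))*23 = 0*23 = 0)
h = -1/19 (h = 1/(-19) = -1/19 ≈ -0.052632)
h*r(N, 23) = -1/19*0 = 0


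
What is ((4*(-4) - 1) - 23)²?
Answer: 1600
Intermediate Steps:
((4*(-4) - 1) - 23)² = ((-16 - 1) - 23)² = (-17 - 23)² = (-40)² = 1600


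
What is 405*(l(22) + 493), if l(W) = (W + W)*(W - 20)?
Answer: 235305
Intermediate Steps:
l(W) = 2*W*(-20 + W) (l(W) = (2*W)*(-20 + W) = 2*W*(-20 + W))
405*(l(22) + 493) = 405*(2*22*(-20 + 22) + 493) = 405*(2*22*2 + 493) = 405*(88 + 493) = 405*581 = 235305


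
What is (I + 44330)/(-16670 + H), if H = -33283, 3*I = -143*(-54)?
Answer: -46904/49953 ≈ -0.93896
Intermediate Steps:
I = 2574 (I = (-143*(-54))/3 = (⅓)*7722 = 2574)
(I + 44330)/(-16670 + H) = (2574 + 44330)/(-16670 - 33283) = 46904/(-49953) = 46904*(-1/49953) = -46904/49953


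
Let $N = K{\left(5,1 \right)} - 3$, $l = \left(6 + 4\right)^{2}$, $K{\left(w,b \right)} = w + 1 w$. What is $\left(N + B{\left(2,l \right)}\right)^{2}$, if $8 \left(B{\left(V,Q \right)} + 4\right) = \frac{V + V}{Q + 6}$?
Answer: $\frac{405769}{44944} \approx 9.0283$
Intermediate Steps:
$K{\left(w,b \right)} = 2 w$ ($K{\left(w,b \right)} = w + w = 2 w$)
$l = 100$ ($l = 10^{2} = 100$)
$N = 7$ ($N = 2 \cdot 5 - 3 = 10 - 3 = 7$)
$B{\left(V,Q \right)} = -4 + \frac{V}{4 \left(6 + Q\right)}$ ($B{\left(V,Q \right)} = -4 + \frac{\left(V + V\right) \frac{1}{Q + 6}}{8} = -4 + \frac{2 V \frac{1}{6 + Q}}{8} = -4 + \frac{V}{4 \left(6 + Q\right)}$)
$\left(N + B{\left(2,l \right)}\right)^{2} = \left(7 + \frac{-96 + 2 - 1600}{4 \left(6 + 100\right)}\right)^{2} = \left(7 + \frac{-96 + 2 - 1600}{4 \cdot 106}\right)^{2} = \left(7 + \frac{1}{4} \cdot \frac{1}{106} \left(-1694\right)\right)^{2} = \left(7 - \frac{847}{212}\right)^{2} = \left(\frac{637}{212}\right)^{2} = \frac{405769}{44944}$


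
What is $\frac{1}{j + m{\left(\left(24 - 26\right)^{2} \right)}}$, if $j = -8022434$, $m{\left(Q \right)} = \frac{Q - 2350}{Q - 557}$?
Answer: $- \frac{553}{4436403656} \approx -1.2465 \cdot 10^{-7}$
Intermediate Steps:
$m{\left(Q \right)} = \frac{-2350 + Q}{-557 + Q}$
$\frac{1}{j + m{\left(\left(24 - 26\right)^{2} \right)}} = \frac{1}{-8022434 + \frac{-2350 + \left(24 - 26\right)^{2}}{-557 + \left(24 - 26\right)^{2}}} = \frac{1}{-8022434 + \frac{-2350 + \left(-2\right)^{2}}{-557 + \left(-2\right)^{2}}} = \frac{1}{-8022434 + \frac{-2350 + 4}{-557 + 4}} = \frac{1}{-8022434 + \frac{1}{-553} \left(-2346\right)} = \frac{1}{-8022434 - - \frac{2346}{553}} = \frac{1}{-8022434 + \frac{2346}{553}} = \frac{1}{- \frac{4436403656}{553}} = - \frac{553}{4436403656}$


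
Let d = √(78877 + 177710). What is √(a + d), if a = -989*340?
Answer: √(-336260 + 31*√267) ≈ 579.44*I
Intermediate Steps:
a = -336260
d = 31*√267 (d = √256587 = 31*√267 ≈ 506.54)
√(a + d) = √(-336260 + 31*√267)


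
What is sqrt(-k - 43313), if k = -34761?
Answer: 2*I*sqrt(2138) ≈ 92.477*I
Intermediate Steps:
sqrt(-k - 43313) = sqrt(-1*(-34761) - 43313) = sqrt(34761 - 43313) = sqrt(-8552) = 2*I*sqrt(2138)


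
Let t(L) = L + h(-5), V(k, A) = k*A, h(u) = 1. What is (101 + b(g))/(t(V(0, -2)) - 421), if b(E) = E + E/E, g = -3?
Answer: -33/140 ≈ -0.23571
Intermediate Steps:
V(k, A) = A*k
b(E) = 1 + E (b(E) = E + 1 = 1 + E)
t(L) = 1 + L (t(L) = L + 1 = 1 + L)
(101 + b(g))/(t(V(0, -2)) - 421) = (101 + (1 - 3))/((1 - 2*0) - 421) = (101 - 2)/((1 + 0) - 421) = 99/(1 - 421) = 99/(-420) = 99*(-1/420) = -33/140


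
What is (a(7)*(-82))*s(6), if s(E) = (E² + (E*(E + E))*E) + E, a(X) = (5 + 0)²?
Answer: -971700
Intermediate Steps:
a(X) = 25 (a(X) = 5² = 25)
s(E) = E + E² + 2*E³ (s(E) = (E² + (E*(2*E))*E) + E = (E² + (2*E²)*E) + E = (E² + 2*E³) + E = E + E² + 2*E³)
(a(7)*(-82))*s(6) = (25*(-82))*(6*(1 + 6 + 2*6²)) = -12300*(1 + 6 + 2*36) = -12300*(1 + 6 + 72) = -12300*79 = -2050*474 = -971700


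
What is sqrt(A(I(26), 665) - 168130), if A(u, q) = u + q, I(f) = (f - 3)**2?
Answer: 2*I*sqrt(41734) ≈ 408.58*I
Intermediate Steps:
I(f) = (-3 + f)**2
A(u, q) = q + u
sqrt(A(I(26), 665) - 168130) = sqrt((665 + (-3 + 26)**2) - 168130) = sqrt((665 + 23**2) - 168130) = sqrt((665 + 529) - 168130) = sqrt(1194 - 168130) = sqrt(-166936) = 2*I*sqrt(41734)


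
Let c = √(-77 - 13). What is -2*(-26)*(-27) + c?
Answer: -1404 + 3*I*√10 ≈ -1404.0 + 9.4868*I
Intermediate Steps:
c = 3*I*√10 (c = √(-90) = 3*I*√10 ≈ 9.4868*I)
-2*(-26)*(-27) + c = -2*(-26)*(-27) + 3*I*√10 = 52*(-27) + 3*I*√10 = -1404 + 3*I*√10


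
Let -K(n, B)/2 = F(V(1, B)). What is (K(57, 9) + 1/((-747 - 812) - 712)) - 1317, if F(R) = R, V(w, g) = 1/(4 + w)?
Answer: -14959082/11355 ≈ -1317.4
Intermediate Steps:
K(n, B) = -⅖ (K(n, B) = -2/(4 + 1) = -2/5 = -2*⅕ = -⅖)
(K(57, 9) + 1/((-747 - 812) - 712)) - 1317 = (-⅖ + 1/((-747 - 812) - 712)) - 1317 = (-⅖ + 1/(-1559 - 712)) - 1317 = (-⅖ + 1/(-2271)) - 1317 = (-⅖ - 1/2271) - 1317 = -4547/11355 - 1317 = -14959082/11355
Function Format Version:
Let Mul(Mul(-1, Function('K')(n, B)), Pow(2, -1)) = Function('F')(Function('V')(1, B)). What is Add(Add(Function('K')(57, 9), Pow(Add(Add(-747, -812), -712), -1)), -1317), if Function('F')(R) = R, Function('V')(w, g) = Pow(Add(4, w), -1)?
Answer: Rational(-14959082, 11355) ≈ -1317.4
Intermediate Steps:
Function('K')(n, B) = Rational(-2, 5) (Function('K')(n, B) = Mul(-2, Pow(Add(4, 1), -1)) = Mul(-2, Pow(5, -1)) = Mul(-2, Rational(1, 5)) = Rational(-2, 5))
Add(Add(Function('K')(57, 9), Pow(Add(Add(-747, -812), -712), -1)), -1317) = Add(Add(Rational(-2, 5), Pow(Add(Add(-747, -812), -712), -1)), -1317) = Add(Add(Rational(-2, 5), Pow(Add(-1559, -712), -1)), -1317) = Add(Add(Rational(-2, 5), Pow(-2271, -1)), -1317) = Add(Add(Rational(-2, 5), Rational(-1, 2271)), -1317) = Add(Rational(-4547, 11355), -1317) = Rational(-14959082, 11355)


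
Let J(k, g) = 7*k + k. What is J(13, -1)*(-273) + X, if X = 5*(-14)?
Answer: -28462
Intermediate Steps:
X = -70
J(k, g) = 8*k
J(13, -1)*(-273) + X = (8*13)*(-273) - 70 = 104*(-273) - 70 = -28392 - 70 = -28462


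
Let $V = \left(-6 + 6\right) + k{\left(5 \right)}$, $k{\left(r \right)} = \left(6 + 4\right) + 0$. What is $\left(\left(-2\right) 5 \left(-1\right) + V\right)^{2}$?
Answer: $400$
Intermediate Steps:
$k{\left(r \right)} = 10$ ($k{\left(r \right)} = 10 + 0 = 10$)
$V = 10$ ($V = \left(-6 + 6\right) + 10 = 0 + 10 = 10$)
$\left(\left(-2\right) 5 \left(-1\right) + V\right)^{2} = \left(\left(-2\right) 5 \left(-1\right) + 10\right)^{2} = \left(\left(-10\right) \left(-1\right) + 10\right)^{2} = \left(10 + 10\right)^{2} = 20^{2} = 400$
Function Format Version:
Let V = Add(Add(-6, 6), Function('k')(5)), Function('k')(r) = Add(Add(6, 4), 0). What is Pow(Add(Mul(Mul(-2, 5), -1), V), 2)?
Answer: 400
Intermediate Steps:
Function('k')(r) = 10 (Function('k')(r) = Add(10, 0) = 10)
V = 10 (V = Add(Add(-6, 6), 10) = Add(0, 10) = 10)
Pow(Add(Mul(Mul(-2, 5), -1), V), 2) = Pow(Add(Mul(Mul(-2, 5), -1), 10), 2) = Pow(Add(Mul(-10, -1), 10), 2) = Pow(Add(10, 10), 2) = Pow(20, 2) = 400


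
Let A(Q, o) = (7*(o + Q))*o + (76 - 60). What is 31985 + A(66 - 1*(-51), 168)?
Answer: 367161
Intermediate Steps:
A(Q, o) = 16 + o*(7*Q + 7*o) (A(Q, o) = (7*(Q + o))*o + 16 = (7*Q + 7*o)*o + 16 = o*(7*Q + 7*o) + 16 = 16 + o*(7*Q + 7*o))
31985 + A(66 - 1*(-51), 168) = 31985 + (16 + 7*168² + 7*(66 - 1*(-51))*168) = 31985 + (16 + 7*28224 + 7*(66 + 51)*168) = 31985 + (16 + 197568 + 7*117*168) = 31985 + (16 + 197568 + 137592) = 31985 + 335176 = 367161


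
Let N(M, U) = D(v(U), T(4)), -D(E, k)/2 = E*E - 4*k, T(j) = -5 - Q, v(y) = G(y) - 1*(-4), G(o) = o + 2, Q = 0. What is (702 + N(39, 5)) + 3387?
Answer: 3807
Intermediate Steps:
G(o) = 2 + o
v(y) = 6 + y (v(y) = (2 + y) - 1*(-4) = (2 + y) + 4 = 6 + y)
T(j) = -5 (T(j) = -5 - 1*0 = -5 + 0 = -5)
D(E, k) = -2*E**2 + 8*k (D(E, k) = -2*(E*E - 4*k) = -2*(E**2 - 4*k) = -2*E**2 + 8*k)
N(M, U) = -40 - 2*(6 + U)**2 (N(M, U) = -2*(6 + U)**2 + 8*(-5) = -2*(6 + U)**2 - 40 = -40 - 2*(6 + U)**2)
(702 + N(39, 5)) + 3387 = (702 + (-40 - 2*(6 + 5)**2)) + 3387 = (702 + (-40 - 2*11**2)) + 3387 = (702 + (-40 - 2*121)) + 3387 = (702 + (-40 - 242)) + 3387 = (702 - 282) + 3387 = 420 + 3387 = 3807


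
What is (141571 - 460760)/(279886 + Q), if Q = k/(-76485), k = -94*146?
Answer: -24413170665/21407094434 ≈ -1.1404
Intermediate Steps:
k = -13724
Q = 13724/76485 (Q = -13724/(-76485) = -13724*(-1/76485) = 13724/76485 ≈ 0.17943)
(141571 - 460760)/(279886 + Q) = (141571 - 460760)/(279886 + 13724/76485) = -319189/21407094434/76485 = -319189*76485/21407094434 = -24413170665/21407094434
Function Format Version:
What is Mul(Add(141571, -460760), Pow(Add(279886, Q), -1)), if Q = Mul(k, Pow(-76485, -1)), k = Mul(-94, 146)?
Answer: Rational(-24413170665, 21407094434) ≈ -1.1404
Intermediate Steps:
k = -13724
Q = Rational(13724, 76485) (Q = Mul(-13724, Pow(-76485, -1)) = Mul(-13724, Rational(-1, 76485)) = Rational(13724, 76485) ≈ 0.17943)
Mul(Add(141571, -460760), Pow(Add(279886, Q), -1)) = Mul(Add(141571, -460760), Pow(Add(279886, Rational(13724, 76485)), -1)) = Mul(-319189, Pow(Rational(21407094434, 76485), -1)) = Mul(-319189, Rational(76485, 21407094434)) = Rational(-24413170665, 21407094434)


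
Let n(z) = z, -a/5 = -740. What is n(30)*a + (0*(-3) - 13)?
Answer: 110987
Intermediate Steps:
a = 3700 (a = -5*(-740) = 3700)
n(30)*a + (0*(-3) - 13) = 30*3700 + (0*(-3) - 13) = 111000 + (0 - 13) = 111000 - 13 = 110987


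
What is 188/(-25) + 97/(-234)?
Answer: -46417/5850 ≈ -7.9345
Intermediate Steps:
188/(-25) + 97/(-234) = 188*(-1/25) + 97*(-1/234) = -188/25 - 97/234 = -46417/5850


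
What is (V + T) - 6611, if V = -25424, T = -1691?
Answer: -33726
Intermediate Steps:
(V + T) - 6611 = (-25424 - 1691) - 6611 = -27115 - 6611 = -33726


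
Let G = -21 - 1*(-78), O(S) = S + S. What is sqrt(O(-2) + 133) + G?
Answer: 57 + sqrt(129) ≈ 68.358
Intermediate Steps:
O(S) = 2*S
G = 57 (G = -21 + 78 = 57)
sqrt(O(-2) + 133) + G = sqrt(2*(-2) + 133) + 57 = sqrt(-4 + 133) + 57 = sqrt(129) + 57 = 57 + sqrt(129)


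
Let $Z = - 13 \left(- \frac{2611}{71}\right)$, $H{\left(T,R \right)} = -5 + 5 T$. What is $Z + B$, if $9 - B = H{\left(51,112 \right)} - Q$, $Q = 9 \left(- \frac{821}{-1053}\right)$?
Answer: $\frac{2027635}{8307} \approx 244.09$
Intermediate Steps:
$Q = \frac{821}{117}$ ($Q = 9 \left(\left(-821\right) \left(- \frac{1}{1053}\right)\right) = 9 \cdot \frac{821}{1053} = \frac{821}{117} \approx 7.0171$)
$B = - \frac{27376}{117}$ ($B = 9 - \left(\left(-5 + 5 \cdot 51\right) - \frac{821}{117}\right) = 9 - \left(\left(-5 + 255\right) - \frac{821}{117}\right) = 9 - \left(250 - \frac{821}{117}\right) = 9 - \frac{28429}{117} = - \frac{27376}{117} \approx -233.98$)
$Z = \frac{33943}{71}$ ($Z = - 13 \left(\left(-2611\right) \frac{1}{71}\right) = \left(-13\right) \left(- \frac{2611}{71}\right) = \frac{33943}{71} \approx 478.07$)
$Z + B = \frac{33943}{71} - \frac{27376}{117} = \frac{2027635}{8307}$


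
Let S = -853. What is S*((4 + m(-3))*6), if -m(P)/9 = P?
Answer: -158658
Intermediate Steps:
m(P) = -9*P
S*((4 + m(-3))*6) = -853*(4 - 9*(-3))*6 = -853*(4 + 27)*6 = -26443*6 = -853*186 = -158658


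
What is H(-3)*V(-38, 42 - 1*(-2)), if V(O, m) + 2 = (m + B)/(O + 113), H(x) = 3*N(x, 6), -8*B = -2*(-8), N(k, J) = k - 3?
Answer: 648/25 ≈ 25.920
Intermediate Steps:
N(k, J) = -3 + k
B = -2 (B = -(-1)*(-8)/4 = -1/8*16 = -2)
H(x) = -9 + 3*x (H(x) = 3*(-3 + x) = -9 + 3*x)
V(O, m) = -2 + (-2 + m)/(113 + O) (V(O, m) = -2 + (m - 2)/(O + 113) = -2 + (-2 + m)/(113 + O))
H(-3)*V(-38, 42 - 1*(-2)) = (-9 + 3*(-3))*((-228 + (42 - 1*(-2)) - 2*(-38))/(113 - 38)) = (-9 - 9)*((-228 + (42 + 2) + 76)/75) = -6*(-228 + 44 + 76)/25 = -6*(-108)/25 = -18*(-36/25) = 648/25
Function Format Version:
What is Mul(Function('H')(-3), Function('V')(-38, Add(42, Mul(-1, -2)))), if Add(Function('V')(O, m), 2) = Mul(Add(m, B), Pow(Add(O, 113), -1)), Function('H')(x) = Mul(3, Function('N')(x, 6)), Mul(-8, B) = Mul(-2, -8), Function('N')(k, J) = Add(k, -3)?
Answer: Rational(648, 25) ≈ 25.920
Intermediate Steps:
Function('N')(k, J) = Add(-3, k)
B = -2 (B = Mul(Rational(-1, 8), Mul(-2, -8)) = Mul(Rational(-1, 8), 16) = -2)
Function('H')(x) = Add(-9, Mul(3, x)) (Function('H')(x) = Mul(3, Add(-3, x)) = Add(-9, Mul(3, x)))
Function('V')(O, m) = Add(-2, Mul(Pow(Add(113, O), -1), Add(-2, m))) (Function('V')(O, m) = Add(-2, Mul(Add(m, -2), Pow(Add(O, 113), -1))) = Add(-2, Mul(Add(-2, m), Pow(Add(113, O), -1))) = Add(-2, Mul(Pow(Add(113, O), -1), Add(-2, m))))
Mul(Function('H')(-3), Function('V')(-38, Add(42, Mul(-1, -2)))) = Mul(Add(-9, Mul(3, -3)), Mul(Pow(Add(113, -38), -1), Add(-228, Add(42, Mul(-1, -2)), Mul(-2, -38)))) = Mul(Add(-9, -9), Mul(Pow(75, -1), Add(-228, Add(42, 2), 76))) = Mul(-18, Mul(Rational(1, 75), Add(-228, 44, 76))) = Mul(-18, Mul(Rational(1, 75), -108)) = Mul(-18, Rational(-36, 25)) = Rational(648, 25)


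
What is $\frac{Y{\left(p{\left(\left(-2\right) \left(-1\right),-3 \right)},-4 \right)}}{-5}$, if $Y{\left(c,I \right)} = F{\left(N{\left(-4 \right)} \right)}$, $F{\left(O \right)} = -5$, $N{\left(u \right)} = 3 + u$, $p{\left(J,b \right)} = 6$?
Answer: $1$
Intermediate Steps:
$Y{\left(c,I \right)} = -5$
$\frac{Y{\left(p{\left(\left(-2\right) \left(-1\right),-3 \right)},-4 \right)}}{-5} = - \frac{5}{-5} = \left(-5\right) \left(- \frac{1}{5}\right) = 1$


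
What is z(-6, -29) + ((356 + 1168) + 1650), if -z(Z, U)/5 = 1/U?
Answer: 92051/29 ≈ 3174.2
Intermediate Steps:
z(Z, U) = -5/U
z(-6, -29) + ((356 + 1168) + 1650) = -5/(-29) + ((356 + 1168) + 1650) = -5*(-1/29) + (1524 + 1650) = 5/29 + 3174 = 92051/29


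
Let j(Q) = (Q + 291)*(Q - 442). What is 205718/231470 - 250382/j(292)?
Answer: 345208912/92009325 ≈ 3.7519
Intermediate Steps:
j(Q) = (-442 + Q)*(291 + Q) (j(Q) = (291 + Q)*(-442 + Q) = (-442 + Q)*(291 + Q))
205718/231470 - 250382/j(292) = 205718/231470 - 250382/(-128622 + 292² - 151*292) = 205718*(1/231470) - 250382/(-128622 + 85264 - 44092) = 102859/115735 - 250382/(-87450) = 102859/115735 - 250382*(-1/87450) = 102859/115735 + 11381/3975 = 345208912/92009325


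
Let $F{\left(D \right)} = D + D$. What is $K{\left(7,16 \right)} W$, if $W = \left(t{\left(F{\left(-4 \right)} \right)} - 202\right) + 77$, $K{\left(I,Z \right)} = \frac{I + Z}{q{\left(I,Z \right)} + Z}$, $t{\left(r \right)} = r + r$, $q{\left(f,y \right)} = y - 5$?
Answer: $- \frac{1081}{9} \approx -120.11$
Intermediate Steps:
$q{\left(f,y \right)} = -5 + y$ ($q{\left(f,y \right)} = y - 5 = -5 + y$)
$F{\left(D \right)} = 2 D$
$t{\left(r \right)} = 2 r$
$K{\left(I,Z \right)} = \frac{I + Z}{-5 + 2 Z}$ ($K{\left(I,Z \right)} = \frac{I + Z}{\left(-5 + Z\right) + Z} = \frac{I + Z}{-5 + 2 Z}$)
$W = -141$ ($W = \left(2 \cdot 2 \left(-4\right) - 202\right) + 77 = \left(2 \left(-8\right) - 202\right) + 77 = \left(-16 - 202\right) + 77 = -218 + 77 = -141$)
$K{\left(7,16 \right)} W = \frac{7 + 16}{-5 + 2 \cdot 16} \left(-141\right) = \frac{1}{-5 + 32} \cdot 23 \left(-141\right) = \frac{1}{27} \cdot 23 \left(-141\right) = \frac{23}{27} \left(-141\right) = - \frac{1081}{9}$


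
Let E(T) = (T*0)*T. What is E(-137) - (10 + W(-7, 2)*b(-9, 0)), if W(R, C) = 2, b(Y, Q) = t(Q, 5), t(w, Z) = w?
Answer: -10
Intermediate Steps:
b(Y, Q) = Q
E(T) = 0 (E(T) = 0*T = 0)
E(-137) - (10 + W(-7, 2)*b(-9, 0)) = 0 - (10 + 2*0) = 0 - (10 + 0) = 0 - 1*10 = 0 - 10 = -10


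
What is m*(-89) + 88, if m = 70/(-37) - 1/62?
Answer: 591425/2294 ≈ 257.81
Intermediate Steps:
m = -4377/2294 (m = 70*(-1/37) - 1*1/62 = -70/37 - 1/62 = -4377/2294 ≈ -1.9080)
m*(-89) + 88 = -4377/2294*(-89) + 88 = 389553/2294 + 88 = 591425/2294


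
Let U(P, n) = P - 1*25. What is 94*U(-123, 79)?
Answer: -13912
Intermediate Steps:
U(P, n) = -25 + P (U(P, n) = P - 25 = -25 + P)
94*U(-123, 79) = 94*(-25 - 123) = 94*(-148) = -13912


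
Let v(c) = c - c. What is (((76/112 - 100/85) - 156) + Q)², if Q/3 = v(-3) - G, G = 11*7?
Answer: 34021433601/226576 ≈ 1.5015e+5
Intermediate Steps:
v(c) = 0
G = 77
Q = -231 (Q = 3*(0 - 1*77) = 3*(0 - 77) = 3*(-77) = -231)
(((76/112 - 100/85) - 156) + Q)² = (((76/112 - 100/85) - 156) - 231)² = (((76*(1/112) - 100*1/85) - 156) - 231)² = (((19/28 - 20/17) - 156) - 231)² = ((-237/476 - 156) - 231)² = (-74493/476 - 231)² = (-184449/476)² = 34021433601/226576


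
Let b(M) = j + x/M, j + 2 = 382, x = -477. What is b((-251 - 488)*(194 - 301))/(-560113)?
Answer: -30047263/44289815249 ≈ -0.00067842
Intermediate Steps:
j = 380 (j = -2 + 382 = 380)
b(M) = 380 - 477/M
b((-251 - 488)*(194 - 301))/(-560113) = (380 - 477*1/((-251 - 488)*(194 - 301)))/(-560113) = (380 - 477/((-739*(-107))))*(-1/560113) = (380 - 477/79073)*(-1/560113) = (30047263/79073)*(-1/560113) = -30047263/44289815249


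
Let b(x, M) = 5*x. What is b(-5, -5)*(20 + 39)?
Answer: -1475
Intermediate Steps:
b(-5, -5)*(20 + 39) = (5*(-5))*(20 + 39) = -25*59 = -1475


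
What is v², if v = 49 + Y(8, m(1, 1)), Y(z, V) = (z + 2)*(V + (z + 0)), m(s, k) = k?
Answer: 19321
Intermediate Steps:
Y(z, V) = (2 + z)*(V + z)
v = 139 (v = 49 + (8² + 2*1 + 2*8 + 1*8) = 49 + (64 + 2 + 16 + 8) = 49 + 90 = 139)
v² = 139² = 19321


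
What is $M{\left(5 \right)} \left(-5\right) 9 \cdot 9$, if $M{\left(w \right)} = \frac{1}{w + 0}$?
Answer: $-81$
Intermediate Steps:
$M{\left(w \right)} = \frac{1}{w}$
$M{\left(5 \right)} \left(-5\right) 9 \cdot 9 = \frac{\left(-5\right) 9 \cdot 9}{5} = \frac{\left(-45\right) 9}{5} = \frac{1}{5} \left(-405\right) = -81$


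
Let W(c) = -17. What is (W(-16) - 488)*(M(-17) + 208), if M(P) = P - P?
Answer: -105040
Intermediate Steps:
M(P) = 0
(W(-16) - 488)*(M(-17) + 208) = (-17 - 488)*(0 + 208) = -505*208 = -105040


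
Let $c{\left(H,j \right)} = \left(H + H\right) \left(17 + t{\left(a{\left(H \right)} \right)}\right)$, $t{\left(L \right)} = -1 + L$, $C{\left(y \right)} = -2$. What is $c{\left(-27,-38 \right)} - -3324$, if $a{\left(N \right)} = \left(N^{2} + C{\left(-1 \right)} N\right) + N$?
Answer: $-38364$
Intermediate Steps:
$a{\left(N \right)} = N^{2} - N$ ($a{\left(N \right)} = \left(N^{2} - 2 N\right) + N = N^{2} - N$)
$c{\left(H,j \right)} = 2 H \left(16 + H \left(-1 + H\right)\right)$ ($c{\left(H,j \right)} = \left(H + H\right) \left(17 + \left(-1 + H \left(-1 + H\right)\right)\right) = 2 H \left(16 + H \left(-1 + H\right)\right)$)
$c{\left(-27,-38 \right)} - -3324 = 2 \left(-27\right) \left(16 - 27 \left(-1 - 27\right)\right) - -3324 = 2 \left(-27\right) \left(16 - -756\right) + 3324 = 2 \left(-27\right) \left(16 + 756\right) + 3324 = 2 \left(-27\right) 772 + 3324 = -41688 + 3324 = -38364$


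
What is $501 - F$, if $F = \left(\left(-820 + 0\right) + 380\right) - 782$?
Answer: $1723$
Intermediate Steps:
$F = -1222$ ($F = \left(-820 + 380\right) - 782 = -440 - 782 = -1222$)
$501 - F = 501 - -1222 = 501 + 1222 = 1723$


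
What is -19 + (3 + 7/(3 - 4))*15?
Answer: -79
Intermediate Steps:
-19 + (3 + 7/(3 - 4))*15 = -19 + (3 + 7/(-1))*15 = -19 + (3 + 7*(-1))*15 = -19 + (3 - 7)*15 = -19 - 4*15 = -19 - 60 = -79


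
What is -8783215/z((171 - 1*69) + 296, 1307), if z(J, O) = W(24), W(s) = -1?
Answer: 8783215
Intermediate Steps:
z(J, O) = -1
-8783215/z((171 - 1*69) + 296, 1307) = -8783215/(-1) = -8783215*(-1) = 8783215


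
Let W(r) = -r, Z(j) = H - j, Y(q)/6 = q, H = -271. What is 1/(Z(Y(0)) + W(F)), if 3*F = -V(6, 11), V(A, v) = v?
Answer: -3/802 ≈ -0.0037406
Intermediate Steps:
Y(q) = 6*q
F = -11/3 (F = (-1*11)/3 = (⅓)*(-11) = -11/3 ≈ -3.6667)
Z(j) = -271 - j
1/(Z(Y(0)) + W(F)) = 1/((-271 - 6*0) - 1*(-11/3)) = 1/((-271 - 1*0) + 11/3) = 1/((-271 + 0) + 11/3) = 1/(-271 + 11/3) = 1/(-802/3) = -3/802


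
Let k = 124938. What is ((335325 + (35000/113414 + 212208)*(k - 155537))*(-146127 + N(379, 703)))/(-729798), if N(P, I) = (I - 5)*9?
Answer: -2451949437130624205/1970697866 ≈ -1.2442e+9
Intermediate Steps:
N(P, I) = -45 + 9*I (N(P, I) = (-5 + I)*9 = -45 + 9*I)
((335325 + (35000/113414 + 212208)*(k - 155537))*(-146127 + N(379, 703)))/(-729798) = ((335325 + (35000/113414 + 212208)*(124938 - 155537))*(-146127 + (-45 + 9*703)))/(-729798) = ((335325 + (35000*(1/113414) + 212208)*(-30599))*(-146127 + (-45 + 6327)))*(-1/729798) = ((335325 + (2500/8101 + 212208)*(-30599))*(-146127 + 6282))*(-1/729798) = ((335325 + (1719099508/8101)*(-30599))*(-139845))*(-1/729798) = ((335325 - 52602725845292/8101)*(-139845))*(-1/729798) = -52600009377467/8101*(-139845)*(-1/729798) = (7355848311391872615/8101)*(-1/729798) = -2451949437130624205/1970697866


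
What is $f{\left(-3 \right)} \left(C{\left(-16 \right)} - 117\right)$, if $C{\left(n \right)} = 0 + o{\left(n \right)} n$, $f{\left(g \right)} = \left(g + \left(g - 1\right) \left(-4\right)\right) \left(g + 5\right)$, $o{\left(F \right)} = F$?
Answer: $3614$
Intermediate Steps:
$f{\left(g \right)} = \left(4 - 3 g\right) \left(5 + g\right)$ ($f{\left(g \right)} = \left(g + \left(-1 + g\right) \left(-4\right)\right) \left(5 + g\right) = \left(g - \left(-4 + 4 g\right)\right) \left(5 + g\right) = \left(4 - 3 g\right) \left(5 + g\right)$)
$C{\left(n \right)} = n^{2}$ ($C{\left(n \right)} = 0 + n n = 0 + n^{2} = n^{2}$)
$f{\left(-3 \right)} \left(C{\left(-16 \right)} - 117\right) = \left(20 - -33 - 3 \left(-3\right)^{2}\right) \left(\left(-16\right)^{2} - 117\right) = \left(20 + 33 - 27\right) \left(256 - 117\right) = \left(20 + 33 - 27\right) 139 = 26 \cdot 139 = 3614$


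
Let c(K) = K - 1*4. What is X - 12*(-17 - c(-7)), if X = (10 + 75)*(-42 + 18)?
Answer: -1968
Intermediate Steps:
c(K) = -4 + K (c(K) = K - 4 = -4 + K)
X = -2040 (X = 85*(-24) = -2040)
X - 12*(-17 - c(-7)) = -2040 - 12*(-17 - (-4 - 7)) = -2040 - 12*(-17 - 1*(-11)) = -2040 - 12*(-17 + 11) = -2040 - 12*(-6) = -2040 + 72 = -1968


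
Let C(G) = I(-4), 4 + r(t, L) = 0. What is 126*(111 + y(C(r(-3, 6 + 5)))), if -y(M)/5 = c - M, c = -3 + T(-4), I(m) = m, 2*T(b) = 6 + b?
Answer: 12726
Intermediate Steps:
T(b) = 3 + b/2 (T(b) = (6 + b)/2 = 3 + b/2)
r(t, L) = -4 (r(t, L) = -4 + 0 = -4)
C(G) = -4
c = -2 (c = -3 + (3 + (½)*(-4)) = -3 + (3 - 2) = -3 + 1 = -2)
y(M) = 10 + 5*M (y(M) = -5*(-2 - M) = 10 + 5*M)
126*(111 + y(C(r(-3, 6 + 5)))) = 126*(111 + (10 + 5*(-4))) = 126*(111 + (10 - 20)) = 126*(111 - 10) = 126*101 = 12726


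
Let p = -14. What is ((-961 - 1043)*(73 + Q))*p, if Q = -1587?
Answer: -42476784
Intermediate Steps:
((-961 - 1043)*(73 + Q))*p = ((-961 - 1043)*(73 - 1587))*(-14) = -2004*(-1514)*(-14) = 3034056*(-14) = -42476784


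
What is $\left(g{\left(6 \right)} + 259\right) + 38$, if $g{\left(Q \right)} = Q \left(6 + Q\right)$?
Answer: $369$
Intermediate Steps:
$\left(g{\left(6 \right)} + 259\right) + 38 = \left(6 \left(6 + 6\right) + 259\right) + 38 = \left(6 \cdot 12 + 259\right) + 38 = \left(72 + 259\right) + 38 = 331 + 38 = 369$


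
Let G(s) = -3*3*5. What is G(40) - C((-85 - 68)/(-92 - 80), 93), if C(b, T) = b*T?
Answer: -21969/172 ≈ -127.73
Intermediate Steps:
C(b, T) = T*b
G(s) = -45 (G(s) = -9*5 = -45)
G(40) - C((-85 - 68)/(-92 - 80), 93) = -45 - 93*(-85 - 68)/(-92 - 80) = -45 - 93*(-153/(-172)) = -45 - 93*(-153*(-1/172)) = -45 - 93*153/172 = -45 - 1*14229/172 = -45 - 14229/172 = -21969/172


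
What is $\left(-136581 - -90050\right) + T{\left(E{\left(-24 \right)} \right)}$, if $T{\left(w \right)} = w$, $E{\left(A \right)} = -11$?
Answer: $-46542$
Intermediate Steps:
$\left(-136581 - -90050\right) + T{\left(E{\left(-24 \right)} \right)} = \left(-136581 - -90050\right) - 11 = \left(-136581 + 90050\right) - 11 = -46531 - 11 = -46542$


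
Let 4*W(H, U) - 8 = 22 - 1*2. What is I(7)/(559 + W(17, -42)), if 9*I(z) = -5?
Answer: -5/5094 ≈ -0.00098155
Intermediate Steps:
W(H, U) = 7 (W(H, U) = 2 + (22 - 1*2)/4 = 2 + (22 - 2)/4 = 2 + (¼)*20 = 2 + 5 = 7)
I(z) = -5/9 (I(z) = (⅑)*(-5) = -5/9)
I(7)/(559 + W(17, -42)) = -5/9/(559 + 7) = -5/9/566 = (1/566)*(-5/9) = -5/5094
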